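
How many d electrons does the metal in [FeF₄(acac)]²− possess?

d⁵

Summing ligand charges against the −2 overall charge gives an oxidation state of +3 for iron.
Iron is a group-8 element; Fe(III) is therefore d⁵.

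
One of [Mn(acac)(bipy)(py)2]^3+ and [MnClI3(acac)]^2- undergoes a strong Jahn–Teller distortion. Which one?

[MnClI3(acac)]^2-

[Mn(acac)(bipy)(py)2]^3+: Ligand charges: each acetylacetonate is −1; 2,2′-bipyridine is neutral; pyridine is neutral. With an overall charge of +3 the manganese centre must be in the +4 oxidation state. Group 7 minus oxidation state 4 gives a d³ configuration. The d³ configuration leaves the e_g set evenly filled (or empty) — no strong Jahn–Teller driving force.
[MnClI3(acac)]^2-: Summing ligand charges against the −2 overall charge gives an oxidation state of +3 for manganese. Manganese is a group-7 element; Mn(III) is therefore d⁴. Acetylacetonate, chloride, and iodide are weak-field ligands for a first-row metal, so the complex is high-spin. The t₂g³e_g¹ (high-spin) configuration has an unevenly filled e_g set; the Jahn–Teller theorem predicts a tetragonal distortion (typically axial elongation) to lift the degeneracy.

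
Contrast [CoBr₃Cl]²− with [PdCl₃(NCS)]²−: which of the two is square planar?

[PdCl₃(NCS)]²−

For [CoBr₃Cl]²−: Each bromide is −1; each chloride is −1; balancing the −2 overall charge requires Co(II). Co sits in group 9, so the d-electron count is 9 − 2 = 7. For a high-spin 3d d⁷ ion with weak-field ligands the small Δₜ gives little square-planar CFSE advantage, so four ligands adopt the sterically favoured tetrahedral geometry. → tetrahedral.
For [PdCl₃(NCS)]²−: Each chloride is −1; each isothiocyanate is −1; balancing the −2 overall charge requires Pd(II). Group 10 minus oxidation state 2 gives a d⁸ configuration. A 4d d⁸ ion has a large crystal-field splitting; square planar leaves the high-energy d_{x²−y²} orbital empty and maximises CFSE. → square planar.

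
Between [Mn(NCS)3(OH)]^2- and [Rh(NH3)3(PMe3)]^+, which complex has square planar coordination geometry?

For [Mn(NCS)3(OH)]^2-: Ligand charges: each isothiocyanate is −1; each hydroxide is −1. With an overall charge of −2 the manganese centre must be in the +2 oxidation state. Group 7 minus oxidation state 2 gives a d⁵ configuration. A high-spin d⁵ ion has zero CFSE in either geometry, so four ligands adopt the sterically favoured tetrahedral geometry. → tetrahedral.
For [Rh(NH3)3(PMe3)]^+: Ammonia is neutral; trimethylphosphine is neutral; balancing the +1 overall charge requires Rh(I). Rh sits in group 9, so the d-electron count is 9 − 1 = 8. A 4d d⁸ ion has a large crystal-field splitting; square planar leaves the high-energy d_{x²−y²} orbital empty and maximises CFSE. → square planar.

[Rh(NH3)3(PMe3)]^+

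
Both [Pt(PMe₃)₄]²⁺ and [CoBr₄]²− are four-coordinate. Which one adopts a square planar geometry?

For [Pt(PMe₃)₄]²⁺: Summing ligand charges against the +2 overall charge gives an oxidation state of +2 for platinum. Platinum is a group-10 element; Pt(II) is therefore d⁸. A 5d d⁸ ion has a large crystal-field splitting; square planar leaves the high-energy d_{x²−y²} orbital empty and maximises CFSE. → square planar.
For [CoBr₄]²−: Each bromide is −1; balancing the −2 overall charge requires Co(II). Cobalt is a group-9 element; Co(II) is therefore d⁷. For a high-spin 3d d⁷ ion with weak-field ligands the small Δₜ gives little square-planar CFSE advantage, so four ligands adopt the sterically favoured tetrahedral geometry. → tetrahedral.

[Pt(PMe₃)₄]²⁺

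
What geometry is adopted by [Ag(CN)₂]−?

Each cyanide is −1; balancing the −1 overall charge requires Ag(I).
Silver is a group-11 element; Ag(I) is therefore d¹⁰.
Coordination number: 2.
A d¹⁰ ion with only two ligands adopts a linear arrangement (sp hybridisation; no CFSE preference).

linear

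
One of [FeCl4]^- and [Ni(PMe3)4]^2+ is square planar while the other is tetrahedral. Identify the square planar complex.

[Ni(PMe3)4]^2+

For [FeCl4]^-: Each chloride is −1; balancing the −1 overall charge requires Fe(III). Iron is a group-8 element; Fe(III) is therefore d⁵. A high-spin d⁵ ion has zero CFSE in either geometry, so four ligands adopt the sterically favoured tetrahedral geometry. → tetrahedral.
For [Ni(PMe3)4]^2+: Summing ligand charges against the +2 overall charge gives an oxidation state of +2 for nickel. Group 10 minus oxidation state 2 gives a d⁸ configuration. Trimethylphosphine is a strong-field ligand (high in the spectrochemical series). A 3d d⁸ ion with strong-field ligands gains enough CFSE to favour square planar over tetrahedral. → square planar.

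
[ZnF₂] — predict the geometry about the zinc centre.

linear

Summing ligand charges against the 0 overall charge gives an oxidation state of +2 for zinc.
Zn sits in group 12, so the d-electron count is 12 − 2 = 10.
With 2 monodentate ligands the coordination number is 2.
A d¹⁰ ion with only two ligands adopts a linear arrangement (sp hybridisation; no CFSE preference).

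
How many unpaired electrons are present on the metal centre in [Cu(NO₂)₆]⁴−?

Ligand charges: each nitro (N-bound nitrite) is −1. With an overall charge of −4 the copper centre must be in the +2 oxidation state.
Cu sits in group 11, so the d-electron count is 11 − 2 = 9.
In an octahedral field the d⁹ configuration is t₂g⁶e_g³ (only one arrangement possible), giving 1 unpaired electron.

1 unpaired electron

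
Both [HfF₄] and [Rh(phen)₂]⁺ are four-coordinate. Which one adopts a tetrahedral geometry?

[HfF₄]

For [HfF₄]: Each fluoride is −1; balancing the 0 overall charge requires Hf(IV). Hf sits in group 4, so the d-electron count is 4 − 4 = 0. A d⁰ ion has no crystal-field stabilisation preference between square planar and tetrahedral, so four ligands adopt the sterically favoured tetrahedral geometry. → tetrahedral.
For [Rh(phen)₂]⁺: 1,10-phenanthroline is neutral; balancing the +1 overall charge requires Rh(I). Rhodium is a group-9 element; Rh(I) is therefore d⁸. A 4d d⁸ ion has a large crystal-field splitting; square planar leaves the high-energy d_{x²−y²} orbital empty and maximises CFSE. → square planar.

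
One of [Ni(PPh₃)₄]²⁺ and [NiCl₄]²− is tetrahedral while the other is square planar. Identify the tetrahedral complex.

[NiCl₄]²−

For [Ni(PPh₃)₄]²⁺: Summing ligand charges against the +2 overall charge gives an oxidation state of +2 for nickel. Group 10 minus oxidation state 2 gives a d⁸ configuration. Triphenylphosphine is a strong-field ligand (high in the spectrochemical series). A 3d d⁸ ion with strong-field ligands gains enough CFSE to favour square planar over tetrahedral. → square planar.
For [NiCl₄]²−: Summing ligand charges against the −2 overall charge gives an oxidation state of +2 for nickel. Nickel is a group-10 element; Ni(II) is therefore d⁸. Chloride is a weak-field ligand. With weak-field ligands the CFSE gain from square planar is small, so a 3d d⁸ ion takes the sterically preferred tetrahedral geometry. → tetrahedral.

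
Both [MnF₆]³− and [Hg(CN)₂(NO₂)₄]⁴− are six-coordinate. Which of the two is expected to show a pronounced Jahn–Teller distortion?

[MnF₆]³−

[MnF₆]³−: Summing ligand charges against the −3 overall charge gives an oxidation state of +3 for manganese. Manganese is a group-7 element; Mn(III) is therefore d⁴. Fluoride is a weak-field ligand for a first-row metal, so the complex is high-spin. The t₂g³e_g¹ (high-spin) configuration has an unevenly filled e_g set; the Jahn–Teller theorem predicts a tetragonal distortion (typically axial elongation) to lift the degeneracy.
[Hg(CN)₂(NO₂)₄]⁴−: Ligand charges: each cyanide is −1; each nitro (N-bound nitrite) is −1. With an overall charge of −4 the mercury centre must be in the +2 oxidation state. Group 12 minus oxidation state 2 gives a d¹⁰ configuration. The d¹⁰ configuration leaves the e_g set evenly filled (or empty) — no strong Jahn–Teller driving force.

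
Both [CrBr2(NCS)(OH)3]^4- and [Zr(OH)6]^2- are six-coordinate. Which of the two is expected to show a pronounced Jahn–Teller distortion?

[CrBr2(NCS)(OH)3]^4-: Each bromide is −1; each isothiocyanate is −1; each hydroxide is −1; balancing the −4 overall charge requires Cr(II). Cr sits in group 6, so the d-electron count is 6 − 2 = 4. Bromide, hydroxide, and isothiocyanate are weak-field ligands for a first-row metal, so the complex is high-spin. The t₂g³e_g¹ (high-spin) configuration has an unevenly filled e_g set; the Jahn–Teller theorem predicts a tetragonal distortion (typically axial elongation) to lift the degeneracy.
[Zr(OH)6]^2-: Each hydroxide is −1; balancing the −2 overall charge requires Zr(IV). Zr sits in group 4, so the d-electron count is 4 − 4 = 0. The d⁰ configuration leaves the e_g set evenly filled (or empty) — no strong Jahn–Teller driving force.

[CrBr2(NCS)(OH)3]^4-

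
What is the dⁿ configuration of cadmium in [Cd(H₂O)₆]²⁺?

Summing ligand charges against the +2 overall charge gives an oxidation state of +2 for cadmium.
Cd sits in group 12, so the d-electron count is 12 − 2 = 10.

d¹⁰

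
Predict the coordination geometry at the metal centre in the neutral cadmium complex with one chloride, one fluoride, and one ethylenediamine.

tetrahedral

Ligand charges: each chloride is −1; each fluoride is −1; ethylenediamine is neutral. With an overall charge of 0 the cadmium centre must be in the +2 oxidation state.
Cd sits in group 12, so the d-electron count is 12 − 2 = 10.
Counting donor atoms: 1×chloride (monodentate) → 1 donor; 1×fluoride (monodentate) → 1 donor; 1×ethylenediamine (bidentate) → 2 donors. Coordination number = 4.
A d¹⁰ ion has no crystal-field stabilisation preference between square planar and tetrahedral, so four ligands adopt the sterically favoured tetrahedral geometry.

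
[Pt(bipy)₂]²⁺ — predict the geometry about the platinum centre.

square planar

Ligand charges: 2,2′-bipyridine is neutral. With an overall charge of +2 the platinum centre must be in the +2 oxidation state.
Pt sits in group 10, so the d-electron count is 10 − 2 = 8.
Counting donor atoms: 2×2,2′-bipyridine (bidentate) → 4 donors. Coordination number = 4.
A 5d d⁸ ion has a large crystal-field splitting; square planar leaves the high-energy d_{x²−y²} orbital empty and maximises CFSE.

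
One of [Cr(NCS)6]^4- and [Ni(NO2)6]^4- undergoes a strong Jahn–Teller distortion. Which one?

[Cr(NCS)6]^4-: Summing ligand charges against the −4 overall charge gives an oxidation state of +2 for chromium. Group 6 minus oxidation state 2 gives a d⁴ configuration. Isothiocyanate is a weak-field ligand for a first-row metal, so the complex is high-spin. The t₂g³e_g¹ (high-spin) configuration has an unevenly filled e_g set; the Jahn–Teller theorem predicts a tetragonal distortion (typically axial elongation) to lift the degeneracy.
[Ni(NO2)6]^4-: Each nitro (N-bound nitrite) is −1; balancing the −4 overall charge requires Ni(II). Group 10 minus oxidation state 2 gives a d⁸ configuration. The d⁸ configuration leaves the e_g set evenly filled (or empty) — no strong Jahn–Teller driving force.

[Cr(NCS)6]^4-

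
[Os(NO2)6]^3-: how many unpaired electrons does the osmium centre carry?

Each nitro (N-bound nitrite) is −1; balancing the −3 overall charge requires Os(III).
Osmium is a group-8 element; Os(III) is therefore d⁵.
The spin state decides the count: a 5d ion has a large Δₒ and is invariably low-spin.
An octahedral low-spin d⁵ ion is t₂g⁵e_g⁰, giving 1 unpaired electron.

1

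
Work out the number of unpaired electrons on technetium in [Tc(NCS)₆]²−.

Summing ligand charges against the −2 overall charge gives an oxidation state of +4 for technetium.
Technetium is a group-7 element; Tc(IV) is therefore d³.
In an octahedral field the d³ configuration is t₂g³e_g⁰ (only one arrangement possible), giving 3 unpaired electrons.

3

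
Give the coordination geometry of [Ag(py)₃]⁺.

trigonal planar

Ligand charges: pyridine is neutral. With an overall charge of +1 the silver centre must be in the +1 oxidation state.
Silver is a group-11 element; Ag(I) is therefore d¹⁰.
With 3 monodentate ligands the coordination number is 3.
Three ligands around a d¹⁰ centre minimise repulsion in a trigonal-planar arrangement.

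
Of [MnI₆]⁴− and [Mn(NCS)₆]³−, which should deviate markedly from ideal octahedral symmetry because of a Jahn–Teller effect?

[MnI₆]⁴−: Summing ligand charges against the −4 overall charge gives an oxidation state of +2 for manganese. Mn sits in group 7, so the d-electron count is 7 − 2 = 5. Iodide is a weak-field ligand for a first-row metal, so the complex is high-spin. The d⁵ configuration leaves the e_g set evenly filled (or empty) — no strong Jahn–Teller driving force.
[Mn(NCS)₆]³−: Each isothiocyanate is −1; balancing the −3 overall charge requires Mn(III). Manganese is a group-7 element; Mn(III) is therefore d⁴. Isothiocyanate is a weak-field ligand for a first-row metal, so the complex is high-spin. The t₂g³e_g¹ (high-spin) configuration has an unevenly filled e_g set; the Jahn–Teller theorem predicts a tetragonal distortion (typically axial elongation) to lift the degeneracy.

[Mn(NCS)₆]³−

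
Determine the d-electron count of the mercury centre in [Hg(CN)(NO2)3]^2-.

d10

Summing ligand charges against the −2 overall charge gives an oxidation state of +2 for mercury.
Mercury is a group-12 element; Hg(II) is therefore d¹⁰.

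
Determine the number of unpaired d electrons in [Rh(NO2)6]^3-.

Summing ligand charges against the −3 overall charge gives an oxidation state of +3 for rhodium.
Rh sits in group 9, so the d-electron count is 9 − 3 = 6.
The spin state decides the count: a 4d ion has a large Δₒ and is invariably low-spin.
An octahedral low-spin d⁶ ion is t₂g⁶e_g⁰, giving 0 unpaired electrons.

0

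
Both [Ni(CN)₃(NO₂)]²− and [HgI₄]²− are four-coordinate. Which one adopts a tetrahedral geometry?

[HgI₄]²−

For [Ni(CN)₃(NO₂)]²−: Each cyanide is −1; each nitro (N-bound nitrite) is −1; balancing the −2 overall charge requires Ni(II). Group 10 minus oxidation state 2 gives a d⁸ configuration. Cyanide and nitro (N-bound nitrite) are strong-field ligands (high in the spectrochemical series). A 3d d⁸ ion with strong-field ligands gains enough CFSE to favour square planar over tetrahedral. → square planar.
For [HgI₄]²−: Ligand charges: each iodide is −1. With an overall charge of −2 the mercury centre must be in the +2 oxidation state. Hg sits in group 12, so the d-electron count is 12 − 2 = 10. A d¹⁰ ion has no crystal-field stabilisation preference between square planar and tetrahedral, so four ligands adopt the sterically favoured tetrahedral geometry. → tetrahedral.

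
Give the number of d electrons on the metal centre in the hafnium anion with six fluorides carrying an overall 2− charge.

d⁰

Each fluoride is −1; balancing the −2 overall charge requires Hf(IV).
Hf sits in group 4, so the d-electron count is 4 − 4 = 0.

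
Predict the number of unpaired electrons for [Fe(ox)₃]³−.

5 unpaired electrons

Ligand charges: each oxalate is −2. With an overall charge of −3 the iron centre must be in the +3 oxidation state.
Fe sits in group 8, so the d-electron count is 8 − 3 = 5.
Counting donor atoms: 3×oxalate (bidentate) → 6 donors. Coordination number = 6.
The spin state decides the count: Oxalate is a weak-field ligand for a first-row metal, so the complex is high-spin.
An octahedral high-spin d⁵ ion is t₂g³e_g², giving 5 unpaired electrons.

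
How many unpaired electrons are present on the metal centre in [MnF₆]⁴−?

5 unpaired electrons

Ligand charges: each fluoride is −1. With an overall charge of −4 the manganese centre must be in the +2 oxidation state.
Group 7 minus oxidation state 2 gives a d⁵ configuration.
The spin state decides the count: Fluoride is a weak-field ligand for a first-row metal, so the complex is high-spin.
An octahedral high-spin d⁵ ion is t₂g³e_g², giving 5 unpaired electrons.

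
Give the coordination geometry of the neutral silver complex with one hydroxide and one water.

Summing ligand charges against the 0 overall charge gives an oxidation state of +1 for silver.
Silver is a group-11 element; Ag(I) is therefore d¹⁰.
Coordination number: 2.
A d¹⁰ ion with only two ligands adopts a linear arrangement (sp hybridisation; no CFSE preference).

linear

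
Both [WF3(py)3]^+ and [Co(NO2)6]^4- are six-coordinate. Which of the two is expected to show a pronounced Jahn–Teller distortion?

[WF3(py)3]^+: Each fluoride is −1; pyridine is neutral; balancing the +1 overall charge requires W(IV). Group 6 minus oxidation state 4 gives a d² configuration. The d² configuration leaves the e_g set evenly filled (or empty) — no strong Jahn–Teller driving force.
[Co(NO2)6]^4-: Each nitro (N-bound nitrite) is −1; balancing the −4 overall charge requires Co(II). Cobalt is a group-9 element; Co(II) is therefore d⁷. Nitro (N-bound nitrite) is a strong-field ligand (high in the spectrochemical series) for a first-row metal, so the complex is low-spin. The t₂g⁶e_g¹ (low-spin) configuration has an unevenly filled e_g set; the Jahn–Teller theorem predicts a tetragonal distortion (typically axial elongation) to lift the degeneracy.

[Co(NO2)6]^4-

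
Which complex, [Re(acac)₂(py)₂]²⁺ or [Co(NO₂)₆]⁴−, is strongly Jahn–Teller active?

[Re(acac)₂(py)₂]²⁺: Summing ligand charges against the +2 overall charge gives an oxidation state of +4 for rhenium. Rhenium is a group-7 element; Re(IV) is therefore d³. The d³ configuration leaves the e_g set evenly filled (or empty) — no strong Jahn–Teller driving force.
[Co(NO₂)₆]⁴−: Summing ligand charges against the −4 overall charge gives an oxidation state of +2 for cobalt. Group 9 minus oxidation state 2 gives a d⁷ configuration. Nitro (N-bound nitrite) is a strong-field ligand (high in the spectrochemical series) for a first-row metal, so the complex is low-spin. The t₂g⁶e_g¹ (low-spin) configuration has an unevenly filled e_g set; the Jahn–Teller theorem predicts a tetragonal distortion (typically axial elongation) to lift the degeneracy.

[Co(NO₂)₆]⁴−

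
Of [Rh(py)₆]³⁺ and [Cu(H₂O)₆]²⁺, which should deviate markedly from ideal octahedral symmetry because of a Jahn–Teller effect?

[Cu(H₂O)₆]²⁺

[Rh(py)₆]³⁺: Ligand charges: pyridine is neutral. With an overall charge of +3 the rhodium centre must be in the +3 oxidation state. Rhodium is a group-9 element; Rh(III) is therefore d⁶. A 4d ion has a large Δₒ and is invariably low-spin. The d⁶ configuration leaves the e_g set evenly filled (or empty) — no strong Jahn–Teller driving force.
[Cu(H₂O)₆]²⁺: Summing ligand charges against the +2 overall charge gives an oxidation state of +2 for copper. Cu sits in group 11, so the d-electron count is 11 − 2 = 9. The t₂g⁶e_g³ configuration has an unevenly filled e_g set; the Jahn–Teller theorem predicts a tetragonal distortion (typically axial elongation) to lift the degeneracy.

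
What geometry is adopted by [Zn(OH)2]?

linear

Each hydroxide is −1; balancing the 0 overall charge requires Zn(II).
Zinc is a group-12 element; Zn(II) is therefore d¹⁰.
With 2 monodentate ligands the coordination number is 2.
A d¹⁰ ion with only two ligands adopts a linear arrangement (sp hybridisation; no CFSE preference).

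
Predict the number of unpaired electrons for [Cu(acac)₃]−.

Summing ligand charges against the −1 overall charge gives an oxidation state of +2 for copper.
Group 11 minus oxidation state 2 gives a d⁹ configuration.
Counting donor atoms: 3×acetylacetonate (bidentate) → 6 donors. Coordination number = 6.
In an octahedral field the d⁹ configuration is t₂g⁶e_g³ (only one arrangement possible), giving 1 unpaired electron.

1 unpaired electron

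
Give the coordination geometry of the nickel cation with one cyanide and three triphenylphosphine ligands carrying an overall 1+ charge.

Summing ligand charges against the +1 overall charge gives an oxidation state of +2 for nickel.
Nickel is a group-10 element; Ni(II) is therefore d⁸.
Coordination number: 4.
Cyanide and triphenylphosphine are strong-field ligands (high in the spectrochemical series).
A 3d d⁸ ion with strong-field ligands gains enough CFSE to favour square planar over tetrahedral.

square planar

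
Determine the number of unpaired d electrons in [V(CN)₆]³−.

Ligand charges: each cyanide is −1. With an overall charge of −3 the vanadium centre must be in the +3 oxidation state.
V sits in group 5, so the d-electron count is 5 − 3 = 2.
In an octahedral field the d² configuration is t₂g²e_g⁰ (only one arrangement possible), giving 2 unpaired electrons.

2 unpaired electrons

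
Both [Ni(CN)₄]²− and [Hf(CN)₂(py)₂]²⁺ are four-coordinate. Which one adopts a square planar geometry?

[Ni(CN)₄]²−

For [Ni(CN)₄]²−: Summing ligand charges against the −2 overall charge gives an oxidation state of +2 for nickel. Ni sits in group 10, so the d-electron count is 10 − 2 = 8. Cyanide is a strong-field ligand (high in the spectrochemical series). A 3d d⁸ ion with strong-field ligands gains enough CFSE to favour square planar over tetrahedral. → square planar.
For [Hf(CN)₂(py)₂]²⁺: Summing ligand charges against the +2 overall charge gives an oxidation state of +4 for hafnium. Hf sits in group 4, so the d-electron count is 4 − 4 = 0. A d⁰ ion has no crystal-field stabilisation preference between square planar and tetrahedral, so four ligands adopt the sterically favoured tetrahedral geometry. → tetrahedral.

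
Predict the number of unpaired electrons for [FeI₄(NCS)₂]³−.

5 unpaired electrons

Each iodide is −1; each isothiocyanate is −1; balancing the −3 overall charge requires Fe(III).
Group 8 minus oxidation state 3 gives a d⁵ configuration.
The spin state decides the count: Iodide and isothiocyanate are weak-field ligands for a first-row metal, so the complex is high-spin.
An octahedral high-spin d⁵ ion is t₂g³e_g², giving 5 unpaired electrons.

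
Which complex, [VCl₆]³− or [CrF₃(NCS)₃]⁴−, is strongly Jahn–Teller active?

[VCl₆]³−: Ligand charges: each chloride is −1. With an overall charge of −3 the vanadium centre must be in the +3 oxidation state. V sits in group 5, so the d-electron count is 5 − 3 = 2. The d² configuration leaves the e_g set evenly filled (or empty) — no strong Jahn–Teller driving force.
[CrF₃(NCS)₃]⁴−: Ligand charges: each fluoride is −1; each isothiocyanate is −1. With an overall charge of −4 the chromium centre must be in the +2 oxidation state. Cr sits in group 6, so the d-electron count is 6 − 2 = 4. Fluoride and isothiocyanate are weak-field ligands for a first-row metal, so the complex is high-spin. The t₂g³e_g¹ (high-spin) configuration has an unevenly filled e_g set; the Jahn–Teller theorem predicts a tetragonal distortion (typically axial elongation) to lift the degeneracy.

[CrF₃(NCS)₃]⁴−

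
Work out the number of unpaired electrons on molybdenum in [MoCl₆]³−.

3

Summing ligand charges against the −3 overall charge gives an oxidation state of +3 for molybdenum.
Mo sits in group 6, so the d-electron count is 6 − 3 = 3.
In an octahedral field the d³ configuration is t₂g³e_g⁰ (only one arrangement possible), giving 3 unpaired electrons.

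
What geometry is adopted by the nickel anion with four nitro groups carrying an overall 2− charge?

square planar

Summing ligand charges against the −2 overall charge gives an oxidation state of +2 for nickel.
Ni sits in group 10, so the d-electron count is 10 − 2 = 8.
Coordination number: 4.
Nitro (N-bound nitrite) is a strong-field ligand (high in the spectrochemical series).
A 3d d⁸ ion with strong-field ligands gains enough CFSE to favour square planar over tetrahedral.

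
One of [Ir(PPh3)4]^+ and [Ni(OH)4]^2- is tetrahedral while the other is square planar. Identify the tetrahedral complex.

For [Ir(PPh3)4]^+: Ligand charges: triphenylphosphine is neutral. With an overall charge of +1 the iridium centre must be in the +1 oxidation state. Iridium is a group-9 element; Ir(I) is therefore d⁸. A 5d d⁸ ion has a large crystal-field splitting; square planar leaves the high-energy d_{x²−y²} orbital empty and maximises CFSE. → square planar.
For [Ni(OH)4]^2-: Ligand charges: each hydroxide is −1. With an overall charge of −2 the nickel centre must be in the +2 oxidation state. Nickel is a group-10 element; Ni(II) is therefore d⁸. Hydroxide is a weak-field ligand. With weak-field ligands the CFSE gain from square planar is small, so a 3d d⁸ ion takes the sterically preferred tetrahedral geometry. → tetrahedral.

[Ni(OH)4]^2-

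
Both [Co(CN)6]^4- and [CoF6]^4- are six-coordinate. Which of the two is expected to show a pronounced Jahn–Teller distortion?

[Co(CN)6]^4-

[Co(CN)6]^4-: Each cyanide is −1; balancing the −4 overall charge requires Co(II). Cobalt is a group-9 element; Co(II) is therefore d⁷. Cyanide is a strong-field ligand (high in the spectrochemical series) for a first-row metal, so the complex is low-spin. The t₂g⁶e_g¹ (low-spin) configuration has an unevenly filled e_g set; the Jahn–Teller theorem predicts a tetragonal distortion (typically axial elongation) to lift the degeneracy.
[CoF6]^4-: Ligand charges: each fluoride is −1. With an overall charge of −4 the cobalt centre must be in the +2 oxidation state. Co sits in group 9, so the d-electron count is 9 − 2 = 7. Fluoride is a weak-field ligand for a first-row metal, so the complex is high-spin. The d⁷ configuration leaves the e_g set evenly filled (or empty) — no strong Jahn–Teller driving force.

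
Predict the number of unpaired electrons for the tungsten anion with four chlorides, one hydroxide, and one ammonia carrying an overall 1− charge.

2

Each chloride is −1; each hydroxide is −1; ammonia is neutral; balancing the −1 overall charge requires W(IV).
Group 6 minus oxidation state 4 gives a d² configuration.
In an octahedral field the d² configuration is t₂g²e_g⁰ (only one arrangement possible), giving 2 unpaired electrons.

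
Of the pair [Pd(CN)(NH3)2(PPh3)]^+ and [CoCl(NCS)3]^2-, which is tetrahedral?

For [Pd(CN)(NH3)2(PPh3)]^+: Summing ligand charges against the +1 overall charge gives an oxidation state of +2 for palladium. Palladium is a group-10 element; Pd(II) is therefore d⁸. A 4d d⁸ ion has a large crystal-field splitting; square planar leaves the high-energy d_{x²−y²} orbital empty and maximises CFSE. → square planar.
For [CoCl(NCS)3]^2-: Summing ligand charges against the −2 overall charge gives an oxidation state of +2 for cobalt. Cobalt is a group-9 element; Co(II) is therefore d⁷. For a high-spin 3d d⁷ ion with weak-field ligands the small Δₜ gives little square-planar CFSE advantage, so four ligands adopt the sterically favoured tetrahedral geometry. → tetrahedral.

[CoCl(NCS)3]^2-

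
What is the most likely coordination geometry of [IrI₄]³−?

Ligand charges: each iodide is −1. With an overall charge of −3 the iridium centre must be in the +1 oxidation state.
Group 9 minus oxidation state 1 gives a d⁸ configuration.
Coordination number: 4.
A 5d d⁸ ion has a large crystal-field splitting; square planar leaves the high-energy d_{x²−y²} orbital empty and maximises CFSE.

square planar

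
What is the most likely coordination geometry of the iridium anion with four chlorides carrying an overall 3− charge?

square planar

Each chloride is −1; balancing the −3 overall charge requires Ir(I).
Iridium is a group-9 element; Ir(I) is therefore d⁸.
With 4 monodentate ligands the coordination number is 4.
A 5d d⁸ ion has a large crystal-field splitting; square planar leaves the high-energy d_{x²−y²} orbital empty and maximises CFSE.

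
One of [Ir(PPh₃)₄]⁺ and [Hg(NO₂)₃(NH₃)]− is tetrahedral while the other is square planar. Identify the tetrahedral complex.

[Hg(NO₂)₃(NH₃)]−

For [Ir(PPh₃)₄]⁺: Ligand charges: triphenylphosphine is neutral. With an overall charge of +1 the iridium centre must be in the +1 oxidation state. Ir sits in group 9, so the d-electron count is 9 − 1 = 8. A 5d d⁸ ion has a large crystal-field splitting; square planar leaves the high-energy d_{x²−y²} orbital empty and maximises CFSE. → square planar.
For [Hg(NO₂)₃(NH₃)]−: Ligand charges: each nitro (N-bound nitrite) is −1; ammonia is neutral. With an overall charge of −1 the mercury centre must be in the +2 oxidation state. Group 12 minus oxidation state 2 gives a d¹⁰ configuration. A d¹⁰ ion has no crystal-field stabilisation preference between square planar and tetrahedral, so four ligands adopt the sterically favoured tetrahedral geometry. → tetrahedral.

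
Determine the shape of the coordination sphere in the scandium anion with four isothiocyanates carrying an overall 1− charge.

tetrahedral

Ligand charges: each isothiocyanate is −1. With an overall charge of −1 the scandium centre must be in the +3 oxidation state.
Sc sits in group 3, so the d-electron count is 3 − 3 = 0.
Coordination number: 4.
A d⁰ ion has no crystal-field stabilisation preference between square planar and tetrahedral, so four ligands adopt the sterically favoured tetrahedral geometry.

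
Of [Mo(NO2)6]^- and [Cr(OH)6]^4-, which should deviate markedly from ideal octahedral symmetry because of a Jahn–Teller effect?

[Mo(NO2)6]^-: Ligand charges: each nitro (N-bound nitrite) is −1. With an overall charge of −1 the molybdenum centre must be in the +5 oxidation state. Group 6 minus oxidation state 5 gives a d¹ configuration. The d¹ configuration leaves the e_g set evenly filled (or empty) — no strong Jahn–Teller driving force.
[Cr(OH)6]^4-: Each hydroxide is −1; balancing the −4 overall charge requires Cr(II). Cr sits in group 6, so the d-electron count is 6 − 2 = 4. Hydroxide is a weak-field ligand for a first-row metal, so the complex is high-spin. The t₂g³e_g¹ (high-spin) configuration has an unevenly filled e_g set; the Jahn–Teller theorem predicts a tetragonal distortion (typically axial elongation) to lift the degeneracy.

[Cr(OH)6]^4-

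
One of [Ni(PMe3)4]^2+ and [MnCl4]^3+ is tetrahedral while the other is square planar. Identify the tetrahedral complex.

For [Ni(PMe3)4]^2+: Trimethylphosphine is neutral; balancing the +2 overall charge requires Ni(II). Group 10 minus oxidation state 2 gives a d⁸ configuration. Trimethylphosphine is a strong-field ligand (high in the spectrochemical series). A 3d d⁸ ion with strong-field ligands gains enough CFSE to favour square planar over tetrahedral. → square planar.
For [MnCl4]^3+: Ligand charges: each chloride is −1. With an overall charge of +3 the manganese centre must be in the +7 oxidation state. Group 7 minus oxidation state 7 gives a d⁰ configuration. A d⁰ ion has no crystal-field stabilisation preference between square planar and tetrahedral, so four ligands adopt the sterically favoured tetrahedral geometry. → tetrahedral.

[MnCl4]^3+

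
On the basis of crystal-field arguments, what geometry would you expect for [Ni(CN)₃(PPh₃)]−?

square planar

Each cyanide is −1; triphenylphosphine is neutral; balancing the −1 overall charge requires Ni(II).
Ni sits in group 10, so the d-electron count is 10 − 2 = 8.
Coordination number: 4.
Cyanide and triphenylphosphine are strong-field ligands (high in the spectrochemical series).
A 3d d⁸ ion with strong-field ligands gains enough CFSE to favour square planar over tetrahedral.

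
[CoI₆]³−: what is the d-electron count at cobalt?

Each iodide is −1; balancing the −3 overall charge requires Co(III).
Cobalt is a group-9 element; Co(III) is therefore d⁶.

d6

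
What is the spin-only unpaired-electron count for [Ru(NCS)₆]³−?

1 unpaired electron

Summing ligand charges against the −3 overall charge gives an oxidation state of +3 for ruthenium.
Group 8 minus oxidation state 3 gives a d⁵ configuration.
The spin state decides the count: a 4d ion has a large Δₒ and is invariably low-spin.
An octahedral low-spin d⁵ ion is t₂g⁵e_g⁰, giving 1 unpaired electron.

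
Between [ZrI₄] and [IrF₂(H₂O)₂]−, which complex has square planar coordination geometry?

[IrF₂(H₂O)₂]−

For [ZrI₄]: Ligand charges: each iodide is −1. With an overall charge of 0 the zirconium centre must be in the +4 oxidation state. Zirconium is a group-4 element; Zr(IV) is therefore d⁰. A d⁰ ion has no crystal-field stabilisation preference between square planar and tetrahedral, so four ligands adopt the sterically favoured tetrahedral geometry. → tetrahedral.
For [IrF₂(H₂O)₂]−: Summing ligand charges against the −1 overall charge gives an oxidation state of +1 for iridium. Ir sits in group 9, so the d-electron count is 9 − 1 = 8. A 5d d⁸ ion has a large crystal-field splitting; square planar leaves the high-energy d_{x²−y²} orbital empty and maximises CFSE. → square planar.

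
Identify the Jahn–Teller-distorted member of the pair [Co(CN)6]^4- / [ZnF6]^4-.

[Co(CN)6]^4-: Each cyanide is −1; balancing the −4 overall charge requires Co(II). Group 9 minus oxidation state 2 gives a d⁷ configuration. Cyanide is a strong-field ligand (high in the spectrochemical series) for a first-row metal, so the complex is low-spin. The t₂g⁶e_g¹ (low-spin) configuration has an unevenly filled e_g set; the Jahn–Teller theorem predicts a tetragonal distortion (typically axial elongation) to lift the degeneracy.
[ZnF6]^4-: Summing ligand charges against the −4 overall charge gives an oxidation state of +2 for zinc. Zn sits in group 12, so the d-electron count is 12 − 2 = 10. The d¹⁰ configuration leaves the e_g set evenly filled (or empty) — no strong Jahn–Teller driving force.

[Co(CN)6]^4-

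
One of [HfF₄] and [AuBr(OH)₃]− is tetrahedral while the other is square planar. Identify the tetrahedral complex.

For [HfF₄]: Ligand charges: each fluoride is −1. With an overall charge of 0 the hafnium centre must be in the +4 oxidation state. Hafnium is a group-4 element; Hf(IV) is therefore d⁰. A d⁰ ion has no crystal-field stabilisation preference between square planar and tetrahedral, so four ligands adopt the sterically favoured tetrahedral geometry. → tetrahedral.
For [AuBr(OH)₃]−: Each bromide is −1; each hydroxide is −1; balancing the −1 overall charge requires Au(III). Gold is a group-11 element; Au(III) is therefore d⁸. A 5d d⁸ ion has a large crystal-field splitting; square planar leaves the high-energy d_{x²−y²} orbital empty and maximises CFSE. → square planar.

[HfF₄]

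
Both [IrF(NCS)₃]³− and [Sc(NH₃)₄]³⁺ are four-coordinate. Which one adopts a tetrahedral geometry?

[Sc(NH₃)₄]³⁺

For [IrF(NCS)₃]³−: Summing ligand charges against the −3 overall charge gives an oxidation state of +1 for iridium. Group 9 minus oxidation state 1 gives a d⁸ configuration. A 5d d⁸ ion has a large crystal-field splitting; square planar leaves the high-energy d_{x²−y²} orbital empty and maximises CFSE. → square planar.
For [Sc(NH₃)₄]³⁺: Ammonia is neutral; balancing the +3 overall charge requires Sc(III). Group 3 minus oxidation state 3 gives a d⁰ configuration. A d⁰ ion has no crystal-field stabilisation preference between square planar and tetrahedral, so four ligands adopt the sterically favoured tetrahedral geometry. → tetrahedral.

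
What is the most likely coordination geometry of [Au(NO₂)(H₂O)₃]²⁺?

square planar

Each nitro (N-bound nitrite) is −1; water is neutral; balancing the +2 overall charge requires Au(III).
Gold is a group-11 element; Au(III) is therefore d⁸.
Coordination number: 4.
A 5d d⁸ ion has a large crystal-field splitting; square planar leaves the high-energy d_{x²−y²} orbital empty and maximises CFSE.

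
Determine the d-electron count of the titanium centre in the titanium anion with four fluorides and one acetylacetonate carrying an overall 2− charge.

Each fluoride is −1; each acetylacetonate is −1; balancing the −2 overall charge requires Ti(III).
Ti sits in group 4, so the d-electron count is 4 − 3 = 1.

d1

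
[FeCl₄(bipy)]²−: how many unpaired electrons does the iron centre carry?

4 unpaired electrons

Ligand charges: each chloride is −1; 2,2′-bipyridine is neutral. With an overall charge of −2 the iron centre must be in the +2 oxidation state.
Iron is a group-8 element; Fe(II) is therefore d⁶.
Counting donor atoms: 4×chloride (monodentate) → 4 donors; 1×2,2′-bipyridine (bidentate) → 2 donors. Coordination number = 6.
The spin state decides the count: Chloride is a weak-field ligand for a first-row metal, so the complex is high-spin.
An octahedral high-spin d⁶ ion is t₂g⁴e_g², giving 4 unpaired electrons.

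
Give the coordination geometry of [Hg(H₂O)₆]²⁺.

octahedral

Water is neutral; balancing the +2 overall charge requires Hg(II).
Mercury is a group-12 element; Hg(II) is therefore d¹⁰.
Coordination number: 6.
Six donors around a single metal centre give an octahedral coordination sphere.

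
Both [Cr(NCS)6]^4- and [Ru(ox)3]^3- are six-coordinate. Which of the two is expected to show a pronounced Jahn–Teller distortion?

[Cr(NCS)6]^4-: Summing ligand charges against the −4 overall charge gives an oxidation state of +2 for chromium. Chromium is a group-6 element; Cr(II) is therefore d⁴. Isothiocyanate is a weak-field ligand for a first-row metal, so the complex is high-spin. The t₂g³e_g¹ (high-spin) configuration has an unevenly filled e_g set; the Jahn–Teller theorem predicts a tetragonal distortion (typically axial elongation) to lift the degeneracy.
[Ru(ox)3]^3-: Ligand charges: each oxalate is −2. With an overall charge of −3 the ruthenium centre must be in the +3 oxidation state. Ru sits in group 8, so the d-electron count is 8 − 3 = 5. A 4d ion has a large Δₒ and is invariably low-spin. The d⁵ configuration leaves the e_g set evenly filled (or empty) — no strong Jahn–Teller driving force.

[Cr(NCS)6]^4-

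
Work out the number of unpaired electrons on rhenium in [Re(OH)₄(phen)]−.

2 unpaired electrons

Each hydroxide is −1; 1,10-phenanthroline is neutral; balancing the −1 overall charge requires Re(III).
Group 7 minus oxidation state 3 gives a d⁴ configuration.
Counting donor atoms: 4×hydroxide (monodentate) → 4 donors; 1×1,10-phenanthroline (bidentate) → 2 donors. Coordination number = 6.
The spin state decides the count: a 5d ion has a large Δₒ and is invariably low-spin.
An octahedral low-spin d⁴ ion is t₂g⁴e_g⁰, giving 2 unpaired electrons.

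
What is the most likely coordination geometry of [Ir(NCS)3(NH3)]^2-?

Summing ligand charges against the −2 overall charge gives an oxidation state of +1 for iridium.
Iridium is a group-9 element; Ir(I) is therefore d⁸.
Coordination number: 4.
A 5d d⁸ ion has a large crystal-field splitting; square planar leaves the high-energy d_{x²−y²} orbital empty and maximises CFSE.

square planar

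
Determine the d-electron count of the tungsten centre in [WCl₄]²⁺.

Ligand charges: each chloride is −1. With an overall charge of +2 the tungsten centre must be in the +6 oxidation state.
Group 6 minus oxidation state 6 gives a d⁰ configuration.

d⁰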